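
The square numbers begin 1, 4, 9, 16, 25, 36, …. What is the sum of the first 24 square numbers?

Σ_{i=1}^{24} i² = 24·25·49/6 = 4900.

4900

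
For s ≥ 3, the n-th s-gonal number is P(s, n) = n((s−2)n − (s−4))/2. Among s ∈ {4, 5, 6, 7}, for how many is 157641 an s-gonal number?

s = 4: P(4, 397) = 157609 and P(4, 398) = 158404; 157641 is not s-gonal.
s = 5: P(5, 324) = 157302 and P(5, 325) = 158275; 157641 is not s-gonal.
s = 6: P(6, 281) = 157641. ✓
s = 7: P(7, 251) = 157126 and P(7, 252) = 158382; 157641 is not s-gonal.
Hits: s ∈ {6} → 1.

1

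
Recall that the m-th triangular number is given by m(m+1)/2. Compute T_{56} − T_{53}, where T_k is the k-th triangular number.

56·57/2 = 1596 and 53·54/2 = 1431.
Difference: 1596 − 1431 = 165.

165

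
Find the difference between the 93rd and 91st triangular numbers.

185

93·94/2 = 4371 and 91·92/2 = 4186.
Difference: 4371 − 4186 = 185.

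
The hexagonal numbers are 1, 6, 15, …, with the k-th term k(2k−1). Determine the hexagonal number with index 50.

4950

The 50th hexagonal number is n(2n−1) with n = 50.
50·(2·50 − 1) = 50·99 = 4950.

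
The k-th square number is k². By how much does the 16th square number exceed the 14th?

60

16² = 256 and 14² = 196.
Difference: 256 − 196 = 60.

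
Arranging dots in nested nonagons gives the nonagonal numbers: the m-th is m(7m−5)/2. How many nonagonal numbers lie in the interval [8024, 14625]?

The n-th nonagonal number is n(7n−5)/2.
Smallest index with value ≥ 8024: n = 49 (giving 8281).
Largest index with value ≤ 14625: n = 65 (giving 14625).
Indices 49 through 65: 17 terms.

17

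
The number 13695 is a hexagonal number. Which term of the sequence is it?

83

Set n(2n−1) = 13695, giving 2n² − n − 13695 = 0.
The discriminant is 1 + 8·13695 = 109561, and √109561 = 331.
So n = (1 + 331) / 4 = 332/4 = 83.
Check: 83·(2·83 − 1) = 13695. ✓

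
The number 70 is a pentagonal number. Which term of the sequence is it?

Set n(3n−1)/2 = 70, giving 3n² − n − 140 = 0.
So n = (1 + 41) / 6 = 42/6 = 7.

7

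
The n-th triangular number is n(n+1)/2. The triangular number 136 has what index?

Set n(n+1)/2 = 136, giving n² + n − 272 = 0.
The discriminant is 1 + 8·136 = 1089, and √1089 = 33.
So n = (-1 + 33) / 2 = 32/2 = 16.

16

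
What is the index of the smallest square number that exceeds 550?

Solve n² > 550 for integer n.
The largest n with value ≤ 550 is 23 (since 529 ≤ 550 < 576), so the first above is n = 24, value 576.

24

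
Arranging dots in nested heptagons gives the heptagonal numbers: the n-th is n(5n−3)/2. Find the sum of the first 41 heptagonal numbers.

58261

Σ i(5i−3)/2 = (5Σi² − 3Σi) / 2 over i = 1..41.
Σi = 861 and Σi² = 23821.
(5·23821 − 3·861) / 2 = 116522/2 = 58261.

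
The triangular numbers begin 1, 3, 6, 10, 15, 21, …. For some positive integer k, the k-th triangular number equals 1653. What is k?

Set n(n+1)/2 = 1653, giving n² + n − 3306 = 0.
The discriminant is 1 + 8·1653 = 13225, and √13225 = 115.
So n = (-1 + 115) / 2 = 114/2 = 57.
Check: 57·58/2 = 1653. ✓

57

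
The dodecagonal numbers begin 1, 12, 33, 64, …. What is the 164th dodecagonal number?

133824

The 164th dodecagonal number is n(5n−4) with n = 164.
164·(5·164 − 4) = 164·816 = 133824.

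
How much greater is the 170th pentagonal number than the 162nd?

170·(3·170 − 1)/2 = 43265 and 162·(3·162 − 1)/2 = 39285.
Difference: 43265 − 39285 = 3980.

3980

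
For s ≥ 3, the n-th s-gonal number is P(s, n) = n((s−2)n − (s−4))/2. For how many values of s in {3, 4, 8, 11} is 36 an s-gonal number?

2

s = 3: P(3, 8) = 36. ✓
s = 4: P(4, 6) = 36. ✓
s = 8: P(8, 3) = 21 and P(8, 4) = 40; 36 is not s-gonal.
s = 11: P(11, 3) = 30 and P(11, 4) = 58; 36 is not s-gonal.
Hits: s ∈ {3, 4} → 2.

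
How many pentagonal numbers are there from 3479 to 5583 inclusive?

The n-th pentagonal number is n(3n−1)/2.
Smallest index with value ≥ 3479: n = 49 (giving 3577).
Largest index with value ≤ 5583: n = 61 (giving 5551).
Indices 49 through 61: 13 terms.

13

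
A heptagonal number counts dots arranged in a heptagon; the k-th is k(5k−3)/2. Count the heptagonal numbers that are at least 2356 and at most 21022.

The n-th heptagonal number is n(5n−3)/2.
Smallest index with value ≥ 2356: n = 31 (giving 2356).
Largest index with value ≤ 21022: n = 92 (giving 21022).
Indices 31 through 92: 62 terms.

62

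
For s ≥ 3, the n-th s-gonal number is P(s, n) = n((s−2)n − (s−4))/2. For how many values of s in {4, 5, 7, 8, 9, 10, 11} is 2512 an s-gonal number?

s = 4: P(4, 50) = 2500 and P(4, 51) = 2601; 2512 is not s-gonal.
s = 5: P(5, 41) = 2501 and P(5, 42) = 2625; 2512 is not s-gonal.
s = 7: P(7, 32) = 2512. ✓
s = 8: P(8, 29) = 2465 and P(8, 30) = 2640; 2512 is not s-gonal.
s = 9: P(9, 27) = 2484 and P(9, 28) = 2674; 2512 is not s-gonal.
s = 10: P(10, 25) = 2425 and P(10, 26) = 2626; 2512 is not s-gonal.
s = 11: P(11, 24) = 2508 and P(11, 25) = 2725; 2512 is not s-gonal.
Hits: s ∈ {7} → 1.

1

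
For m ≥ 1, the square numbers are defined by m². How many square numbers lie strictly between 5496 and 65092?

181

The n-th square number is n².
Smallest index with value > 5496: n = 75 (giving 5625).
Largest index with value < 65092: n = 255 (giving 65025).
Indices 75 through 255: 181 terms.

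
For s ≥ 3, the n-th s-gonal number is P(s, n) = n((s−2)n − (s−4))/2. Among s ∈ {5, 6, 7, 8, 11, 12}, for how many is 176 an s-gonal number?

s = 5: P(5, 11) = 176. ✓
s = 6: P(6, 9) = 153 and P(6, 10) = 190; 176 is not s-gonal.
s = 7: P(7, 8) = 148 and P(7, 9) = 189; 176 is not s-gonal.
s = 8: P(8, 8) = 176. ✓
s = 11: P(11, 6) = 141 and P(11, 7) = 196; 176 is not s-gonal.
s = 12: P(12, 6) = 156 and P(12, 7) = 217; 176 is not s-gonal.
Hits: s ∈ {5, 8} → 2.

2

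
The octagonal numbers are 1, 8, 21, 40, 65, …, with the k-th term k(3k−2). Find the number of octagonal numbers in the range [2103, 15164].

45

The n-th octagonal number is n(3n−2).
Smallest index with value ≥ 2103: n = 27 (giving 2133).
Largest index with value ≤ 15164: n = 71 (giving 14981).
Indices 27 through 71: 45 terms.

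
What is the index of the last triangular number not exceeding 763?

38

Solve n(n+1)/2 ≤ 763 for integer n.
n = 38 gives 741 ≤ 763, while n = 39 gives 780 > 763; so the answer is index 38.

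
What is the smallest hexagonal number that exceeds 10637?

10878

Solve n(2n−1) > 10637 for integer n.
The largest n with value ≤ 10637 is 73 (since 10585 ≤ 10637 < 10878), so the first above is n = 74, value 10878.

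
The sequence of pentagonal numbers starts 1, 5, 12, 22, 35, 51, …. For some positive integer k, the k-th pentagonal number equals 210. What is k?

Set n(3n−1)/2 = 210, giving 3n² − n − 420 = 0.
The discriminant is 1 + 24·210 = 5041, and √5041 = 71.
So n = (1 + 71) / 6 = 72/6 = 12.

12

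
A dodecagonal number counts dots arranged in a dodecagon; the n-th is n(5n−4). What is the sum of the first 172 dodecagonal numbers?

8495338

Σ i(5i−4) = 5Σi² − 4Σi over i = 1..172.
Σi = 14878 and Σi² = 1710970.
5·1710970 − 4·14878 = 8495338.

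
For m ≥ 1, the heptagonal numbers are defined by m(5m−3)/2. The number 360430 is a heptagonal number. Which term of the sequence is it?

380

Set n(5n−3)/2 = 360430, giving 5n² − 3n − 720860 = 0.
The discriminant is 9 + 40·360430 = 14417209, and √14417209 = 3797.
So n = (3 + 3797) / 10 = 3800/10 = 380.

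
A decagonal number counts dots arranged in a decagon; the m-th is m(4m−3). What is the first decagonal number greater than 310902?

Solve n(4n−3) > 310902 for integer n.
The largest n with value ≤ 310902 is 279 (since 310527 ≤ 310902 < 312760), so the first above is n = 280, value 312760.

312760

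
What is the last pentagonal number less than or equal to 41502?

41251

Solve n(3n−1)/2 ≤ 41502 for integer n.
n = 166 gives 41251 ≤ 41502, while n = 167 gives 41750 > 41502; so the answer is 41251.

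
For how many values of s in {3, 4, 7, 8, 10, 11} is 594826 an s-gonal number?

s = 3: P(3, 1090) = 594595 and P(3, 1091) = 595686; 594826 is not s-gonal.
s = 4: P(4, 771) = 594441 and P(4, 772) = 595984; 594826 is not s-gonal.
s = 7: P(7, 488) = 594628 and P(7, 489) = 597069; 594826 is not s-gonal.
s = 8: P(8, 445) = 593185 and P(8, 446) = 595856; 594826 is not s-gonal.
s = 10: P(10, 386) = 594826. ✓
s = 11: P(11, 363) = 591690 and P(11, 364) = 594958; 594826 is not s-gonal.
Hits: s ∈ {10} → 1.

1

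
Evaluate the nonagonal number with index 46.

46·(7·46 − 5)/2 = 46·317/2 = 7291.

7291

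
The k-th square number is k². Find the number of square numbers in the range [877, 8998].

65

The n-th square number is n².
Smallest index with value ≥ 877: n = 30 (giving 900).
Largest index with value ≤ 8998: n = 94 (giving 8836).
Indices 30 through 94: 65 terms.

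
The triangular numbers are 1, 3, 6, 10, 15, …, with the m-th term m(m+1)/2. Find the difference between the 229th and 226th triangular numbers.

684

229·230/2 = 26335 and 226·227/2 = 25651.
Difference: 26335 − 25651 = 684.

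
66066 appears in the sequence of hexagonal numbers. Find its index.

Set n(2n−1) = 66066, giving 2n² − n − 66066 = 0.
The discriminant is 1 + 8·66066 = 528529, and √528529 = 727.
So n = (1 + 727) / 4 = 728/4 = 182.

182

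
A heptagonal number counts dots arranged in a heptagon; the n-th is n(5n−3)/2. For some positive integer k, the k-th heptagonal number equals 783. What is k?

Set n(5n−3)/2 = 783, giving 5n² − 3n − 1566 = 0.
So n = (3 + 177) / 10 = 180/10 = 18.
Check: 18·(5·18 − 3)/2 = 783. ✓

18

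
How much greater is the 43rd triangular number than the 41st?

85

43·44/2 = 946 and 41·42/2 = 861.
Difference: 946 − 861 = 85.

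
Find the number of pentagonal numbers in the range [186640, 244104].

51

The n-th pentagonal number is n(3n−1)/2.
Smallest index with value ≥ 186640: n = 353 (giving 186737).
Largest index with value ≤ 244104: n = 403 (giving 243412).
Indices 353 through 403: 51 terms.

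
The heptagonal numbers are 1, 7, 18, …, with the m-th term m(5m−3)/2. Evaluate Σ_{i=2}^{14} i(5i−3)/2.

2379

Σ i(5i−3)/2 = (5Σi² − 3Σi) / 2 over i = 2..14.
Σi = 105 − 1 = 104 and Σi² = 1015 − 1 = 1014.
(5·1014 − 3·104) / 2 = 4758/2 = 2379.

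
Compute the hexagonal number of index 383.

The 383rd hexagonal number is n(2n−1) with n = 383.
383·(2·383 − 1) = 383·765 = 292995.

292995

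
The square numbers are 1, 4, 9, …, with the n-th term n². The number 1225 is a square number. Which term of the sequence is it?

We need n² = 1225, so n = √1225 = 35.
Check: 35² = 1225. ✓

35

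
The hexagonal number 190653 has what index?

Set n(2n−1) = 190653, giving 2n² − n − 190653 = 0.
The discriminant is 1 + 8·190653 = 1525225, and √1525225 = 1235.
So n = (1 + 1235) / 4 = 1236/4 = 309.
Check: 309·(2·309 − 1) = 190653. ✓

309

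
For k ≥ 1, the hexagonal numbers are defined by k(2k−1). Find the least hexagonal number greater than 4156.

4186

Solve n(2n−1) > 4156 for integer n.
The largest n with value ≤ 4156 is 45 (since 4005 ≤ 4156 < 4186), so the first above is n = 46, value 4186.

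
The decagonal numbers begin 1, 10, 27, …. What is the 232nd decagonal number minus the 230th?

232·(4·232 − 3) = 214600 and 230·(4·230 − 3) = 210910.
Difference: 214600 − 210910 = 3690.

3690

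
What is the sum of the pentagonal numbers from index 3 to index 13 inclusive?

1177

Σ i(3i−1)/2 = (3Σi² − Σi) / 2 over i = 3..13.
Σi = 91 − 3 = 88 and Σi² = 819 − 5 = 814.
(3·814 − 1·88) / 2 = 2354/2 = 1177.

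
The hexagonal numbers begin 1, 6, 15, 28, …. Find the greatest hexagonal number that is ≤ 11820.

11781

Solve n(2n−1) ≤ 11820 for integer n.
n = 77 gives 11781 ≤ 11820, while n = 78 gives 12090 > 11820; so the answer is 11781.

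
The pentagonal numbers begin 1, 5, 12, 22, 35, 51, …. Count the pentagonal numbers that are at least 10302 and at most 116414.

The n-th pentagonal number is n(3n−1)/2.
Smallest index with value ≥ 10302: n = 84 (giving 10542).
Largest index with value ≤ 116414: n = 278 (giving 115787).
Indices 84 through 278: 195 terms.

195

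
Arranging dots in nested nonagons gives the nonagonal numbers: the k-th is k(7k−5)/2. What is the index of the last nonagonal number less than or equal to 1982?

Solve n(7n−5)/2 ≤ 1982 for integer n.
n = 24 gives 1956 ≤ 1982, while n = 25 gives 2125 > 1982; so the answer is index 24.

24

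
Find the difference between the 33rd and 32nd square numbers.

n² − (n−1)² = 2n − 1, so 33² − 32² = 2·33 − 1 = 65.

65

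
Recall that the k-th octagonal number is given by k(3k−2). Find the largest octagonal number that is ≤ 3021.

Solve n(3n−2) ≤ 3021 for integer n.
n = 32 gives 3008 ≤ 3021, while n = 33 gives 3201 > 3021; so the answer is 3008.

3008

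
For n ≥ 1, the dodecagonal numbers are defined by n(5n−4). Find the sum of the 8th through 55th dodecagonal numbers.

278152

Σ i(5i−4) = 5Σi² − 4Σi over i = 8..55.
Σi = 1540 − 28 = 1512 and Σi² = 56980 − 140 = 56840.
5·56840 − 4·1512 = 278152.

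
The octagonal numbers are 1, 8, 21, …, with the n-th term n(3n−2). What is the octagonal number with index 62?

11408

62·(3·62 − 2) = 62·184 = 11408.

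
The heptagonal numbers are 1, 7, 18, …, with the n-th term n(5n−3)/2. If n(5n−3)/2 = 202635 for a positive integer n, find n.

285

Set n(5n−3)/2 = 202635, giving 5n² − 3n − 405270 = 0.
The discriminant is 9 + 40·202635 = 8105409, and √8105409 = 2847.
So n = (3 + 2847) / 10 = 2850/10 = 285.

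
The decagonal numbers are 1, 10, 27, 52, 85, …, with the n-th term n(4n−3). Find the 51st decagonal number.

10251

The 51st decagonal number is n(4n−3) with n = 51.
51·(4·51 − 3) = 51·201 = 10251.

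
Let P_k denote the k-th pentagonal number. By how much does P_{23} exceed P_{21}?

131

23·(3·23 − 1)/2 = 782 and 21·(3·21 − 1)/2 = 651.
Difference: 782 − 651 = 131.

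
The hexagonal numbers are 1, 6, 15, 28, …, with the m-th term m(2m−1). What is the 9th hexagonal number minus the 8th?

33

Consecutive hexagonal numbers differ by 4n − 3: here 4·9 − 3 = 33.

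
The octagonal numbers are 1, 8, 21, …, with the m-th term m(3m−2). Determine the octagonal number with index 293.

256961

The 293rd octagonal number is n(3n−2) with n = 293.
293·(3·293 − 2) = 293·877 = 256961.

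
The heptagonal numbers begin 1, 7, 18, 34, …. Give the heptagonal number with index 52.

The 52nd heptagonal number is n(5n−3)/2 with n = 52.
52·(5·52 − 3)/2 = 52·257/2 = 6682.

6682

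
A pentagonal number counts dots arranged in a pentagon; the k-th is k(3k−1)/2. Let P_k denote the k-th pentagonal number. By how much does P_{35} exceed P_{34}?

Consecutive pentagonal numbers differ by 3n − 2: here 3·35 − 2 = 103.

103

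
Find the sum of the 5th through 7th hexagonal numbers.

202

Σ i(2i−1) = 2Σi² − Σi over i = 5..7.
Σi = 28 − 10 = 18 and Σi² = 140 − 30 = 110.
2·110 − 1·18 = 202.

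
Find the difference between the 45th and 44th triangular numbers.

Consecutive triangular numbers differ by n: T_{45} − T_{44} = 45.

45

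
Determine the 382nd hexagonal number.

The 382nd hexagonal number is n(2n−1) with n = 382.
382·(2·382 − 1) = 382·763 = 291466.

291466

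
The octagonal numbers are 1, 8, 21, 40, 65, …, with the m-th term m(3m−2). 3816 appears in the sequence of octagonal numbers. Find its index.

Set n(3n−2) = 3816, giving 3n² − 2n − 3816 = 0.
So n = (2 + 214) / 6 = 216/6 = 36.

36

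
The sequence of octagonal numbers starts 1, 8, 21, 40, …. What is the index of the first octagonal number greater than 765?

Solve n(3n−2) > 765 for integer n.
The largest n with value ≤ 765 is 16 (since 736 ≤ 765 < 833), so the first above is n = 17, value 833.

17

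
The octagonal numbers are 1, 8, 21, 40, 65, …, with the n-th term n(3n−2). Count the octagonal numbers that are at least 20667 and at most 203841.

The n-th octagonal number is n(3n−2).
Smallest index with value ≥ 20667: n = 84 (giving 21000).
Largest index with value ≤ 203841: n = 261 (giving 203841).
Indices 84 through 261: 178 terms.

178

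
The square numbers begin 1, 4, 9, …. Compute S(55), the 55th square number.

3025

The 55th square number is n² with n = 55.
55² = 3025.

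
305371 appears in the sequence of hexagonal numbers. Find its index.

391

Set n(2n−1) = 305371, giving 2n² − n − 305371 = 0.
The discriminant is 1 + 8·305371 = 2442969, and √2442969 = 1563.
So n = (1 + 1563) / 4 = 1564/4 = 391.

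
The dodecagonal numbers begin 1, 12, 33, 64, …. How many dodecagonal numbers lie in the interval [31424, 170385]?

106

The n-th dodecagonal number is n(5n−4).
Smallest index with value ≥ 31424: n = 80 (giving 31680).
Largest index with value ≤ 170385: n = 185 (giving 170385).
Indices 80 through 185: 106 terms.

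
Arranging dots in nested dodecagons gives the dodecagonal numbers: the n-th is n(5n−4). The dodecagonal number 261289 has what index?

229

Set n(5n−4) = 261289, giving 5n² − 4n − 261289 = 0.
The discriminant is 16 + 20·261289 = 5225796, and √5225796 = 2286.
So n = (4 + 2286) / 10 = 2290/10 = 229.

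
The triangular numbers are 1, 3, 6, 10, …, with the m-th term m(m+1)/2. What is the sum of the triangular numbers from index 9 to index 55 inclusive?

Σ i(i+1)/2 = (Σi² + Σi) / 2 over i = 9..55.
Σi = 1540 − 36 = 1504 and Σi² = 56980 − 204 = 56776.
(1·56776 + 1·1504) / 2 = 58280/2 = 29140.

29140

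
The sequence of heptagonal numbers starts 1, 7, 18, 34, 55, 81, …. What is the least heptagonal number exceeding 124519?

Solve n(5n−3)/2 > 124519 for integer n.
The largest n with value ≤ 124519 is 223 (since 123988 ≤ 124519 < 125104), so the first above is n = 224, value 125104.

125104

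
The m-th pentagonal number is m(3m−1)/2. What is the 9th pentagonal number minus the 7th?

9·(3·9 − 1)/2 = 117 and 7·(3·7 − 1)/2 = 70.
Difference: 117 − 70 = 47.

47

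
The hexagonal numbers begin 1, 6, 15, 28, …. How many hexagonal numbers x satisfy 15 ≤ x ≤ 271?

9

The n-th hexagonal number is n(2n−1).
Smallest index with value ≥ 15: n = 3 (giving 15).
Largest index with value ≤ 271: n = 11 (giving 231).
Indices 3 through 11: 9 terms.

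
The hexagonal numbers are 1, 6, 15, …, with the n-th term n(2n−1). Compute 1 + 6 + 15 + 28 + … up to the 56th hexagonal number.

118636

Σ i(2i−1) = 2Σi² − Σi over i = 1..56.
Σi = 1596 and Σi² = 60116.
2·60116 − 1·1596 = 118636.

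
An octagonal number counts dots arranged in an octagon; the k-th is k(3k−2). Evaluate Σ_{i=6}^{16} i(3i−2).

Σ i(3i−2) = 3Σi² − 2Σi over i = 6..16.
Σi = 136 − 15 = 121 and Σi² = 1496 − 55 = 1441.
3·1441 − 2·121 = 4081.

4081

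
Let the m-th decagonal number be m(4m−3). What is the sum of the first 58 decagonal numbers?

Σ i(4i−3) = 4Σi² − 3Σi over i = 1..58.
Σi = 1711 and Σi² = 66729.
4·66729 − 3·1711 = 261783.

261783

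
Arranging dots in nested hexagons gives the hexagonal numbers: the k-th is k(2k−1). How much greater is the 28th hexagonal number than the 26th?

214

28·(2·28 − 1) = 1540 and 26·(2·26 − 1) = 1326.
Difference: 1540 − 1326 = 214.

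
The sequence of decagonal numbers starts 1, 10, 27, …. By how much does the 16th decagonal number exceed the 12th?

16·(4·16 − 3) = 976 and 12·(4·12 − 3) = 540.
Difference: 976 − 540 = 436.

436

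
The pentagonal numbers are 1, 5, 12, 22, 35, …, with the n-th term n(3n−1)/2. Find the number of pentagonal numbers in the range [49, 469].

The n-th pentagonal number is n(3n−1)/2.
Smallest index with value ≥ 49: n = 6 (giving 51).
Largest index with value ≤ 469: n = 17 (giving 425).
Indices 6 through 17: 12 terms.

12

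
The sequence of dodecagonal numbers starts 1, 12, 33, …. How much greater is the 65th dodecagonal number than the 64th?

641

Consecutive dodecagonal numbers differ by 10n − 9: here 10·65 − 9 = 641.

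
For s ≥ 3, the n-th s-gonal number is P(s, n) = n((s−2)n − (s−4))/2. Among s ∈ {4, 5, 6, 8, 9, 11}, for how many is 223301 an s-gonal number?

s = 4: P(4, 472) = 222784 and P(4, 473) = 223729; 223301 is not s-gonal.
s = 5: P(5, 386) = 223301. ✓
s = 6: P(6, 334) = 222778 and P(6, 335) = 224115; 223301 is not s-gonal.
s = 8: P(8, 273) = 223041 and P(8, 274) = 224680; 223301 is not s-gonal.
s = 9: P(9, 252) = 221634 and P(9, 253) = 223399; 223301 is not s-gonal.
s = 11: P(11, 223) = 223000 and P(11, 224) = 225008; 223301 is not s-gonal.
Hits: s ∈ {5} → 1.

1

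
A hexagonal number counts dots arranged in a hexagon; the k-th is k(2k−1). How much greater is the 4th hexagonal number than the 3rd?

Consecutive hexagonal numbers differ by 4n − 3: here 4·4 − 3 = 13.

13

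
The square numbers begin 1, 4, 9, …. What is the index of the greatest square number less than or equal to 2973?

54

Solve n² ≤ 2973 for integer n.
n = 54 gives 2916 ≤ 2973, while n = 55 gives 3025 > 2973; so the answer is index 54.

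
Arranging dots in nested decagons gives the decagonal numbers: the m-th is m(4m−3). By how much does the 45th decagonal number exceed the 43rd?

698

45·(4·45 − 3) = 7965 and 43·(4·43 − 3) = 7267.
Difference: 7965 − 7267 = 698.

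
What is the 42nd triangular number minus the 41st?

Consecutive triangular numbers differ by n: T_{42} − T_{41} = 42.

42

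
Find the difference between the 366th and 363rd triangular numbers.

366·367/2 = 67161 and 363·364/2 = 66066.
Difference: 67161 − 66066 = 1095.

1095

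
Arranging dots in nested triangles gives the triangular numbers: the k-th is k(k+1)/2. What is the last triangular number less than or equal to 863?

861

Solve n(n+1)/2 ≤ 863 for integer n.
n = 41 gives 861 ≤ 863, while n = 42 gives 903 > 863; so the answer is 861.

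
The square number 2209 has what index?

We need n² = 2209, so n = √2209 = 47.

47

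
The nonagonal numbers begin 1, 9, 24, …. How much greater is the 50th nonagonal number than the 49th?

Consecutive nonagonal numbers differ by 7n − 6: here 7·50 − 6 = 344.

344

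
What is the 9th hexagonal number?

9·(2·9 − 1) = 9·17 = 153.

153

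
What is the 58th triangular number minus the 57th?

58

Consecutive triangular numbers differ by n: T_{58} − T_{57} = 58.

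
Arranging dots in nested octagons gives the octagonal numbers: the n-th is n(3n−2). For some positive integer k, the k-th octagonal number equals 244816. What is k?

286

Set n(3n−2) = 244816, giving 3n² − 2n − 244816 = 0.
So n = (2 + 1714) / 6 = 1716/6 = 286.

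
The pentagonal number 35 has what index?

5

Set n(3n−1)/2 = 35, giving 3n² − n − 70 = 0.
So n = (1 + 29) / 6 = 30/6 = 5.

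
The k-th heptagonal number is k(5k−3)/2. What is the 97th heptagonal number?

23377

97·(5·97 − 3)/2 = 97·482/2 = 97·241 = 23377.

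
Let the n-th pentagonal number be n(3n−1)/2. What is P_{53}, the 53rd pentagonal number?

4187

The 53rd pentagonal number is n(3n−1)/2 with n = 53.
53·(3·53 − 1)/2 = 53·158/2 = 53·79 = 4187.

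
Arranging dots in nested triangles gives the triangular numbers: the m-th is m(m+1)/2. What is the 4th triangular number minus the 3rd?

4

Consecutive triangular numbers differ by n: T_{4} − T_{3} = 4.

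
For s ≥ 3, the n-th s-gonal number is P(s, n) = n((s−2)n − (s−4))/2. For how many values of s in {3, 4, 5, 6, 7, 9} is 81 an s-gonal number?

s = 3: P(3, 12) = 78 and P(3, 13) = 91; 81 is not s-gonal.
s = 4: P(4, 9) = 81. ✓
s = 5: P(5, 7) = 70 and P(5, 8) = 92; 81 is not s-gonal.
s = 6: P(6, 6) = 66 and P(6, 7) = 91; 81 is not s-gonal.
s = 7: P(7, 6) = 81. ✓
s = 9: P(9, 5) = 75 and P(9, 6) = 111; 81 is not s-gonal.
Hits: s ∈ {4, 7} → 2.

2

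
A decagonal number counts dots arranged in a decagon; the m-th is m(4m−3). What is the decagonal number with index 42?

The 42nd decagonal number is n(4n−3) with n = 42.
42·(4·42 − 3) = 42·165 = 6930.

6930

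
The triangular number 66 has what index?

Set n(n+1)/2 = 66, giving n² + n − 132 = 0.
The discriminant is 1 + 8·66 = 529, and √529 = 23.
So n = (-1 + 23) / 2 = 22/2 = 11.
Check: 11·12/2 = 66. ✓

11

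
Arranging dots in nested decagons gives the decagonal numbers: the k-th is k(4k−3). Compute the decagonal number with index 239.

239·(4·239 − 3) = 239·953 = 227767.

227767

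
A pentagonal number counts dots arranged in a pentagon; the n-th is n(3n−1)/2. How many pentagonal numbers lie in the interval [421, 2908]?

The n-th pentagonal number is n(3n−1)/2.
Smallest index with value ≥ 421: n = 17 (giving 425).
Largest index with value ≤ 2908: n = 44 (giving 2882).
Indices 17 through 44: 28 terms.

28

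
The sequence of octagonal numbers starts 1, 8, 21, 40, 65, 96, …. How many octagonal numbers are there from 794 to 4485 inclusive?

23

The n-th octagonal number is n(3n−2).
Smallest index with value ≥ 794: n = 17 (giving 833).
Largest index with value ≤ 4485: n = 39 (giving 4485).
Indices 17 through 39: 23 terms.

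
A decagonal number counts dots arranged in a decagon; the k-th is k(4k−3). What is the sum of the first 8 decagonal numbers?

Σ i(4i−3) = 4Σi² − 3Σi over i = 1..8.
Σi = 36 and Σi² = 204.
4·204 − 3·36 = 708.

708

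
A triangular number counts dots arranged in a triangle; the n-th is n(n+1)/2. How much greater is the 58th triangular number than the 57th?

Consecutive triangular numbers differ by n: T_{58} − T_{57} = 58.

58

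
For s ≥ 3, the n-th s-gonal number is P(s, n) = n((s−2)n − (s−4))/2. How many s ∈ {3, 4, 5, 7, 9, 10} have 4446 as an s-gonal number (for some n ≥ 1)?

1

s = 3: P(3, 93) = 4371 and P(3, 94) = 4465; 4446 is not s-gonal.
s = 4: P(4, 66) = 4356 and P(4, 67) = 4489; 4446 is not s-gonal.
s = 5: P(5, 54) = 4347 and P(5, 55) = 4510; 4446 is not s-gonal.
s = 7: P(7, 42) = 4347 and P(7, 43) = 4558; 4446 is not s-gonal.
s = 9: P(9, 36) = 4446. ✓
s = 10: P(10, 33) = 4257 and P(10, 34) = 4522; 4446 is not s-gonal.
Hits: s ∈ {9} → 1.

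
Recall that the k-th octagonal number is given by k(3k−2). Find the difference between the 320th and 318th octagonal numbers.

320·(3·320 − 2) = 306560 and 318·(3·318 − 2) = 302736.
Difference: 306560 − 302736 = 3824.

3824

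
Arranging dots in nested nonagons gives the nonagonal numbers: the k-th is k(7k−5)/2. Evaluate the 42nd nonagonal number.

6069

The 42nd nonagonal number is n(7n−5)/2 with n = 42.
42·(7·42 − 5)/2 = 42·289/2 = 6069.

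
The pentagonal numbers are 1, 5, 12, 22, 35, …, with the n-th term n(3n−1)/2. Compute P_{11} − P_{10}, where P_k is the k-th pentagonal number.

31

Consecutive pentagonal numbers differ by 3n − 2: here 3·11 − 2 = 31.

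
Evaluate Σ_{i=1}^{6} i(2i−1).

Σ i(2i−1) = 2Σi² − Σi over i = 1..6.
Σi = 21 and Σi² = 91.
2·91 − 1·21 = 161.

161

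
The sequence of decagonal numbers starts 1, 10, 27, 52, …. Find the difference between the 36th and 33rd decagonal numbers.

819

36·(4·36 − 3) = 5076 and 33·(4·33 − 3) = 4257.
Difference: 5076 − 4257 = 819.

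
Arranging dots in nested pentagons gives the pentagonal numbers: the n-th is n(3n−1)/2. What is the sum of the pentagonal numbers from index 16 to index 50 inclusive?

Σ i(3i−1)/2 = (3Σi² − Σi) / 2 over i = 16..50.
Σi = 1275 − 120 = 1155 and Σi² = 42925 − 1240 = 41685.
(3·41685 − 1·1155) / 2 = 123900/2 = 61950.

61950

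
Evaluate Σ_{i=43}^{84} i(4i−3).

694099

Σ i(4i−3) = 4Σi² − 3Σi over i = 43..84.
Σi = 3570 − 903 = 2667 and Σi² = 201110 − 25585 = 175525.
4·175525 − 3·2667 = 694099.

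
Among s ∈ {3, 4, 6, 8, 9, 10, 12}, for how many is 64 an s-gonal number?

2

s = 3: P(3, 10) = 55 and P(3, 11) = 66; 64 is not s-gonal.
s = 4: P(4, 8) = 64. ✓
s = 6: P(6, 5) = 45 and P(6, 6) = 66; 64 is not s-gonal.
s = 8: P(8, 4) = 40 and P(8, 5) = 65; 64 is not s-gonal.
s = 9: P(9, 4) = 46 and P(9, 5) = 75; 64 is not s-gonal.
s = 10: P(10, 4) = 52 and P(10, 5) = 85; 64 is not s-gonal.
s = 12: P(12, 4) = 64. ✓
Hits: s ∈ {4, 12} → 2.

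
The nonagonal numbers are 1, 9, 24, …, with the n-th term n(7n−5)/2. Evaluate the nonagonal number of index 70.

16975

The 70th nonagonal number is n(7n−5)/2 with n = 70.
70·(7·70 − 5)/2 = 70·485/2 = 16975.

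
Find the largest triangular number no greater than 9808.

9730

Solve n(n+1)/2 ≤ 9808 for integer n.
n = 139 gives 9730 ≤ 9808, while n = 140 gives 9870 > 9808; so the answer is 9730.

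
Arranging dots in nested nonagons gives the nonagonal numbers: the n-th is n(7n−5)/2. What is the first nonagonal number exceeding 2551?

Solve n(7n−5)/2 > 2551 for integer n.
The largest n with value ≤ 2551 is 27 (since 2484 ≤ 2551 < 2674), so the first above is n = 28, value 2674.

2674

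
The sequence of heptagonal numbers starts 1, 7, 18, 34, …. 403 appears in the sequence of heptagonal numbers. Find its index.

Set n(5n−3)/2 = 403, giving 5n² − 3n − 806 = 0.
So n = (3 + 127) / 10 = 130/10 = 13.
Check: 13·(5·13 − 3)/2 = 403. ✓

13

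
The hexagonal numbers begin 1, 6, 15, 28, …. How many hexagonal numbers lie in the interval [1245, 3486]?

17

The n-th hexagonal number is n(2n−1).
Smallest index with value ≥ 1245: n = 26 (giving 1326).
Largest index with value ≤ 3486: n = 42 (giving 3486).
Indices 26 through 42: 17 terms.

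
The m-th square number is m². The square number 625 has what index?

25

We need n² = 625, so n = √625 = 25.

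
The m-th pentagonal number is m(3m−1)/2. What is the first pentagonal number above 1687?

1717

Solve n(3n−1)/2 > 1687 for integer n.
The largest n with value ≤ 1687 is 33 (since 1617 ≤ 1687 < 1717), so the first above is n = 34, value 1717.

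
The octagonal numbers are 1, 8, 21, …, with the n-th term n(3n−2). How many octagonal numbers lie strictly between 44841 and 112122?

The n-th octagonal number is n(3n−2).
Smallest index with value > 44841: n = 123 (giving 45141).
Largest index with value < 112122: n = 193 (giving 111361).
Indices 123 through 193: 71 terms.

71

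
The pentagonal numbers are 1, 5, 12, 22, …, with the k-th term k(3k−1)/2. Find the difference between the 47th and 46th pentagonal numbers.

139

Consecutive pentagonal numbers differ by 3n − 2: here 3·47 − 2 = 139.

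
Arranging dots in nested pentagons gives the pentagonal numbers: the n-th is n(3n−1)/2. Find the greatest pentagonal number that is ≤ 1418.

Solve n(3n−1)/2 ≤ 1418 for integer n.
n = 30 gives 1335 ≤ 1418, while n = 31 gives 1426 > 1418; so the answer is 1335.

1335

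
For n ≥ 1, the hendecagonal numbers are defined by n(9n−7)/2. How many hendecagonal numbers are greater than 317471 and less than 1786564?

364

The n-th hendecagonal number is n(9n−7)/2.
Smallest index with value > 317471: n = 267 (giving 319866).
Largest index with value < 1786564: n = 630 (giving 1783845).
Indices 267 through 630: 364 terms.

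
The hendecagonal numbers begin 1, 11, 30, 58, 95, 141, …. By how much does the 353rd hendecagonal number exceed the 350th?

9480

353·(9·353 − 7)/2 = 559505 and 350·(9·350 − 7)/2 = 550025.
Difference: 559505 − 550025 = 9480.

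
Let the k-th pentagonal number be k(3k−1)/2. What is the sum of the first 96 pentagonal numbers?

446976

Σ i(3i−1)/2 = (3Σi² − Σi) / 2 over i = 1..96.
Σi = 4656 and Σi² = 299536.
(3·299536 − 1·4656) / 2 = 893952/2 = 446976.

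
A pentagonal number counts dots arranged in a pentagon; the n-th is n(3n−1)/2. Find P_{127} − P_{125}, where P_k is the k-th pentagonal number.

127·(3·127 − 1)/2 = 24130 and 125·(3·125 − 1)/2 = 23375.
Difference: 24130 − 23375 = 755.

755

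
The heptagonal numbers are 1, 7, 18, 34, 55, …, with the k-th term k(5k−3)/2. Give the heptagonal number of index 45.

The 45th heptagonal number is n(5n−3)/2 with n = 45.
45·(5·45 − 3)/2 = 45·222/2 = 45·111 = 4995.

4995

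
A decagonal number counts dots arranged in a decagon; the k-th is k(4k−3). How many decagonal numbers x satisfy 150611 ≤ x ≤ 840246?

The n-th decagonal number is n(4n−3).
Smallest index with value ≥ 150611: n = 195 (giving 151515).
Largest index with value ≤ 840246: n = 458 (giving 837682).
Indices 195 through 458: 264 terms.

264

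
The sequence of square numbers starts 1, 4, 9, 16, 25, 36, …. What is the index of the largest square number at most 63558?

Solve n² ≤ 63558 for integer n.
n = 252 gives 63504 ≤ 63558, while n = 253 gives 64009 > 63558; so the answer is index 252.

252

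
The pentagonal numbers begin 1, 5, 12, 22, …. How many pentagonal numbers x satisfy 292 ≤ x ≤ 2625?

28

The n-th pentagonal number is n(3n−1)/2.
Smallest index with value ≥ 292: n = 15 (giving 330).
Largest index with value ≤ 2625: n = 42 (giving 2625).
Indices 15 through 42: 28 terms.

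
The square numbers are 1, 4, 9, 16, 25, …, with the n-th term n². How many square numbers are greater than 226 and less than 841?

The n-th square number is n².
Smallest index with value > 226: n = 16 (giving 256).
Largest index with value < 841: n = 28 (giving 784).
Indices 16 through 28: 13 terms.

13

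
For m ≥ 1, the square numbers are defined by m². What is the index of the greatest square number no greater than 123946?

352

Solve n² ≤ 123946 for integer n.
n = 352 gives 123904 ≤ 123946, while n = 353 gives 124609 > 123946; so the answer is index 352.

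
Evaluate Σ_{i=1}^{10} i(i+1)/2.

220

Σ i(i+1)/2 = (Σi² + Σi) / 2 over i = 1..10.
Σi = 55 and Σi² = 385.
(1·385 + 1·55) / 2 = 440/2 = 220.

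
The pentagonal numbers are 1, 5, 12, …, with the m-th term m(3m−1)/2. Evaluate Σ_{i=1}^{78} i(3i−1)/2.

240318

Σ i(3i−1)/2 = (3Σi² − Σi) / 2 over i = 1..78.
Σi = 3081 and Σi² = 161239.
(3·161239 − 1·3081) / 2 = 480636/2 = 240318.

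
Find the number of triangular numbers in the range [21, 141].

The n-th triangular number is n(n+1)/2.
Smallest index with value ≥ 21: n = 6 (giving 21).
Largest index with value ≤ 141: n = 16 (giving 136).
Indices 6 through 16: 11 terms.

11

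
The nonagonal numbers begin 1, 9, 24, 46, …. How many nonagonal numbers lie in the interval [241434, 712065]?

189

The n-th nonagonal number is n(7n−5)/2.
Smallest index with value ≥ 241434: n = 263 (giving 241434).
Largest index with value ≤ 712065: n = 451 (giving 710776).
Indices 263 through 451: 189 terms.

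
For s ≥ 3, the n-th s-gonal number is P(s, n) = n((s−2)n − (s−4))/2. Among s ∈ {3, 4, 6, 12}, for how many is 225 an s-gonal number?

1

s = 3: P(3, 20) = 210 and P(3, 21) = 231; 225 is not s-gonal.
s = 4: P(4, 15) = 225. ✓
s = 6: P(6, 10) = 190 and P(6, 11) = 231; 225 is not s-gonal.
s = 12: P(12, 7) = 217 and P(12, 8) = 288; 225 is not s-gonal.
Hits: s ∈ {4} → 1.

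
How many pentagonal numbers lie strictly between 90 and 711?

The n-th pentagonal number is n(3n−1)/2.
Smallest index with value > 90: n = 8 (giving 92).
Largest index with value < 711: n = 21 (giving 651).
Indices 8 through 21: 14 terms.

14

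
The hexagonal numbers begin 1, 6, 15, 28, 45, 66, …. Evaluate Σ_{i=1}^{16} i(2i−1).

Σ i(2i−1) = 2Σi² − Σi over i = 1..16.
Σi = 136 and Σi² = 1496.
2·1496 − 1·136 = 2856.

2856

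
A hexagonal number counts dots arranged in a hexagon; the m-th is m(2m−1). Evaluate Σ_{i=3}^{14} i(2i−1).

Σ i(2i−1) = 2Σi² − Σi over i = 3..14.
Σi = 105 − 3 = 102 and Σi² = 1015 − 5 = 1010.
2·1010 − 1·102 = 1918.

1918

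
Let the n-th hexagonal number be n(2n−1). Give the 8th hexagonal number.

120

The 8th hexagonal number is n(2n−1) with n = 8.
8·(2·8 − 1) = 8·15 = 120.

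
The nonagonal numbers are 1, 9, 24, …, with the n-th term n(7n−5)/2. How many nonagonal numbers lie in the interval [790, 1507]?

The n-th nonagonal number is n(7n−5)/2.
Smallest index with value ≥ 790: n = 16 (giving 856).
Largest index with value ≤ 1507: n = 21 (giving 1491).
Indices 16 through 21: 6 terms.

6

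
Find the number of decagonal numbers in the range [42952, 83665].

The n-th decagonal number is n(4n−3).
Smallest index with value ≥ 42952: n = 104 (giving 42952).
Largest index with value ≤ 83665: n = 145 (giving 83665).
Indices 104 through 145: 42 terms.

42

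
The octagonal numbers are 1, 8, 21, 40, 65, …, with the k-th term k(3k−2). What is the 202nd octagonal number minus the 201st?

Consecutive octagonal numbers differ by 6n − 5: here 6·202 − 5 = 1207.

1207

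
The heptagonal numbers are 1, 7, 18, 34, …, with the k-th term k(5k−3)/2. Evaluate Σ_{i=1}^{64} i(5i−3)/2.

Σ i(5i−3)/2 = (5Σi² − 3Σi) / 2 over i = 1..64.
Σi = 2080 and Σi² = 89440.
(5·89440 − 3·2080) / 2 = 440960/2 = 220480.

220480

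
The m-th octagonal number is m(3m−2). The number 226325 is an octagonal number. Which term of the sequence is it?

275

Set n(3n−2) = 226325, giving 3n² − 2n − 226325 = 0.
The discriminant is 4 + 12·226325 = 2715904, and √2715904 = 1648.
So n = (2 + 1648) / 6 = 1650/6 = 275.
Check: 275·(3·275 − 2) = 226325. ✓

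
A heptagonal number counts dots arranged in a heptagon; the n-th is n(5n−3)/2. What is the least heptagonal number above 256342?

257121

Solve n(5n−3)/2 > 256342 for integer n.
The largest n with value ≤ 256342 is 320 (since 255520 ≤ 256342 < 257121), so the first above is n = 321, value 257121.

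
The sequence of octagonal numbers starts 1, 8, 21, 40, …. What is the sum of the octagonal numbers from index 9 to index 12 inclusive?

1254

Σ i(3i−2) = 3Σi² − 2Σi over i = 9..12.
Σi = 78 − 36 = 42 and Σi² = 650 − 204 = 446.
3·446 − 2·42 = 1254.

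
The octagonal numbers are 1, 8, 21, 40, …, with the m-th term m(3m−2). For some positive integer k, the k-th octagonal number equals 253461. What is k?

Set n(3n−2) = 253461, giving 3n² − 2n − 253461 = 0.
The discriminant is 4 + 12·253461 = 3041536, and √3041536 = 1744.
So n = (2 + 1744) / 6 = 1746/6 = 291.

291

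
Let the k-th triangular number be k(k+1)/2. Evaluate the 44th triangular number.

The 44th triangular number is n(n+1)/2 with n = 44.
44·45/2 = 1980/2 = 990.

990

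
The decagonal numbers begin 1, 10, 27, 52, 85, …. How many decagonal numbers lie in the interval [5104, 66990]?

The n-th decagonal number is n(4n−3).
Smallest index with value ≥ 5104: n = 37 (giving 5365).
Largest index with value ≤ 66990: n = 129 (giving 66177).
Indices 37 through 129: 93 terms.

93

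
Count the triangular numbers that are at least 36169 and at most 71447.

109

The n-th triangular number is n(n+1)/2.
Smallest index with value ≥ 36169: n = 269 (giving 36315).
Largest index with value ≤ 71447: n = 377 (giving 71253).
Indices 269 through 377: 109 terms.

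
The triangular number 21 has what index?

Set n(n+1)/2 = 21, giving n² + n − 42 = 0.
The discriminant is 1 + 8·21 = 169, and √169 = 13.
So n = (-1 + 13) / 2 = 12/2 = 6.
Check: 6·7/2 = 21. ✓

6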